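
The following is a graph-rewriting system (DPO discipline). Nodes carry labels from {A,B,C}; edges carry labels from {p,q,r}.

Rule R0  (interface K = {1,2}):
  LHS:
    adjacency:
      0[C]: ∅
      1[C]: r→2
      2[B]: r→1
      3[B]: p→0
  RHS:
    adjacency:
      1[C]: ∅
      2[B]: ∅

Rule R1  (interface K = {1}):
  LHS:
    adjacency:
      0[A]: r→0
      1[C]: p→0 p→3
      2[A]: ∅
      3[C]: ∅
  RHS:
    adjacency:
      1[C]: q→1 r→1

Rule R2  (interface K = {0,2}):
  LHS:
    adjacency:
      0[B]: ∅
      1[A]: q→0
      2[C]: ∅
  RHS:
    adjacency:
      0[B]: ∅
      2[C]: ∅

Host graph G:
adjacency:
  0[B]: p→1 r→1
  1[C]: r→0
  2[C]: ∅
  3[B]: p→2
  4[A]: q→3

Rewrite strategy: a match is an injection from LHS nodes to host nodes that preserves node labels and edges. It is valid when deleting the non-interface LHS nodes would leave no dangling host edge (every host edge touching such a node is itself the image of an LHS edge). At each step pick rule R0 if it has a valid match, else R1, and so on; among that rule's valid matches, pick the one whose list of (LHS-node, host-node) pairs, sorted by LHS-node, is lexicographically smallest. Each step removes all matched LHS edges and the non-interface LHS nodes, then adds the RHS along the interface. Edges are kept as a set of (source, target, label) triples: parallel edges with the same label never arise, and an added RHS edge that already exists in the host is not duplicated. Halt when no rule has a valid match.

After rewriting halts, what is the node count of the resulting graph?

start.  V:5 E:5  edges: 0-p->1 0-r->1 1-r->0 3-p->2 4-q->3
1. fire R2 via {0↦3, 1↦4, 2↦1}  →  V:4 E:4  edges: 0-p->1 0-r->1 1-r->0 3-p->2
2. fire R0 via {0↦2, 1↦1, 2↦0, 3↦3}  →  V:2 E:1  edges: 0-p->1
normal form: no rule applies after step 2
NF nodes: {0:B, 1:C}

Answer: 2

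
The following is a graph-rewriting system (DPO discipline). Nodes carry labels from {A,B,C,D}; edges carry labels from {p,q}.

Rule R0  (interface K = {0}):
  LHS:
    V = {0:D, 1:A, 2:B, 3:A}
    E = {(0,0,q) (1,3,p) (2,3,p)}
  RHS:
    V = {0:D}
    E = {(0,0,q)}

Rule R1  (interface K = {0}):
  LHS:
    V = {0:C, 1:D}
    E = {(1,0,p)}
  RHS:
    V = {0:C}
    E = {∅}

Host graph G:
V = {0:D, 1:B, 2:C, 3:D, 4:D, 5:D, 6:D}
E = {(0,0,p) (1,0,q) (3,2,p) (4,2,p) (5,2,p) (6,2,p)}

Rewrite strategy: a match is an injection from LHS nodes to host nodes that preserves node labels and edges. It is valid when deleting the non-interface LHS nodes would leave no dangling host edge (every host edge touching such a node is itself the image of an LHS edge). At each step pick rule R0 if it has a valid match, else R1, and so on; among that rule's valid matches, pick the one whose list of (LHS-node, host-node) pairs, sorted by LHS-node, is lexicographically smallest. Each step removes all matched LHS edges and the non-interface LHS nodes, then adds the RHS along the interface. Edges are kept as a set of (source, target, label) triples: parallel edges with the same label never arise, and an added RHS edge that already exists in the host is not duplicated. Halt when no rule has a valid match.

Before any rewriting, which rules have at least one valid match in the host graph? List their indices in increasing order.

R0: no valid match — LHS pattern not found
R1: 4 valid matches — {0↦2, 1↦3}, {0↦2, 1↦4}, {0↦2, 1↦5} (+1 more)

Answer: [R1]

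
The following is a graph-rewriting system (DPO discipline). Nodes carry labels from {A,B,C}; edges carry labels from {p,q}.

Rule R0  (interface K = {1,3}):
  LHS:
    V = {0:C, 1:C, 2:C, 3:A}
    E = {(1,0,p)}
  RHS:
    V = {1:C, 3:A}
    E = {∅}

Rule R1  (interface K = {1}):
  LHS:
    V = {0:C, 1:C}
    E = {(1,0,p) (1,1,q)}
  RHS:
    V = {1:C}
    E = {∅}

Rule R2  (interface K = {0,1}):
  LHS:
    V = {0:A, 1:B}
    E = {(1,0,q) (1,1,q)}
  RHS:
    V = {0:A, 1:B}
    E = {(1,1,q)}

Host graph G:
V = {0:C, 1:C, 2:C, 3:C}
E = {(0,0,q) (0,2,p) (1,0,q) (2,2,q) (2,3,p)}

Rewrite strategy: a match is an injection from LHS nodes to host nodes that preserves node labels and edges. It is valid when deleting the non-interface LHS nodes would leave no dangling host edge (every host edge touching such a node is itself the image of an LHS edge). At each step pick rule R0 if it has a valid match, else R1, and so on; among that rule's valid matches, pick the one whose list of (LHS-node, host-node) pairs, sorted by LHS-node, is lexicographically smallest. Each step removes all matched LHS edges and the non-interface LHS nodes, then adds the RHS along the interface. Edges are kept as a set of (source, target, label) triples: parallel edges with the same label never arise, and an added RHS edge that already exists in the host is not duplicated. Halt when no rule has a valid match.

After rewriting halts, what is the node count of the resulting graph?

start.  V:4 E:5  edges: 0-q->0 0-p->2 1-q->0 2-q->2 2-p->3
1. fire R1 via {0↦3, 1↦2}  →  V:3 E:3  edges: 0-q->0 0-p->2 1-q->0
2. fire R1 via {0↦2, 1↦0}  →  V:2 E:1  edges: 1-q->0
halt: no rule applies after step 2
NF nodes: {0:C, 1:C}

Answer: 2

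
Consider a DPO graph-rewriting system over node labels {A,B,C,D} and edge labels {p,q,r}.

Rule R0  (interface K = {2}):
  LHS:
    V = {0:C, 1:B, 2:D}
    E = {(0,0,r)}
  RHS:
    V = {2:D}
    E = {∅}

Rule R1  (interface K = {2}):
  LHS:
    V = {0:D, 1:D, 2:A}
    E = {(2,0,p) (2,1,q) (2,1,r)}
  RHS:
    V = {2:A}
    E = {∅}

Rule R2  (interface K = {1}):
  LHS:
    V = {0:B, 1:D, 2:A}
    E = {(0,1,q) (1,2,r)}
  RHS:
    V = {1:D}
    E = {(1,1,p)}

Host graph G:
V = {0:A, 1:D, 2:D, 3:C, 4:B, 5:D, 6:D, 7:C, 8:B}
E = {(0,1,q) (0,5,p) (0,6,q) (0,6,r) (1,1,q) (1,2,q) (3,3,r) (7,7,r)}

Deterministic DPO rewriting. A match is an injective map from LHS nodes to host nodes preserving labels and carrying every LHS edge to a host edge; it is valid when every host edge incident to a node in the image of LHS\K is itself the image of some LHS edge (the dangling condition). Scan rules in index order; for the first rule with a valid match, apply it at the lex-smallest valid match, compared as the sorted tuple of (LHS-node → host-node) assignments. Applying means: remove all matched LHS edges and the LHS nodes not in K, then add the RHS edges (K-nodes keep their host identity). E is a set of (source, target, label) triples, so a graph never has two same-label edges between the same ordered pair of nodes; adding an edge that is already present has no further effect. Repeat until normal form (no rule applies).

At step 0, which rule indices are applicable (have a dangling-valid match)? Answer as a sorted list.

R0: 16 valid matches — {0↦3, 1↦4, 2↦1}, {0↦3, 1↦4, 2↦2}, {0↦3, 1↦4, 2↦5} (+13 more)
R1: 1 valid match — {0↦5, 1↦6, 2↦0}
R2: no valid match — LHS pattern not found

Answer: [R0,R1]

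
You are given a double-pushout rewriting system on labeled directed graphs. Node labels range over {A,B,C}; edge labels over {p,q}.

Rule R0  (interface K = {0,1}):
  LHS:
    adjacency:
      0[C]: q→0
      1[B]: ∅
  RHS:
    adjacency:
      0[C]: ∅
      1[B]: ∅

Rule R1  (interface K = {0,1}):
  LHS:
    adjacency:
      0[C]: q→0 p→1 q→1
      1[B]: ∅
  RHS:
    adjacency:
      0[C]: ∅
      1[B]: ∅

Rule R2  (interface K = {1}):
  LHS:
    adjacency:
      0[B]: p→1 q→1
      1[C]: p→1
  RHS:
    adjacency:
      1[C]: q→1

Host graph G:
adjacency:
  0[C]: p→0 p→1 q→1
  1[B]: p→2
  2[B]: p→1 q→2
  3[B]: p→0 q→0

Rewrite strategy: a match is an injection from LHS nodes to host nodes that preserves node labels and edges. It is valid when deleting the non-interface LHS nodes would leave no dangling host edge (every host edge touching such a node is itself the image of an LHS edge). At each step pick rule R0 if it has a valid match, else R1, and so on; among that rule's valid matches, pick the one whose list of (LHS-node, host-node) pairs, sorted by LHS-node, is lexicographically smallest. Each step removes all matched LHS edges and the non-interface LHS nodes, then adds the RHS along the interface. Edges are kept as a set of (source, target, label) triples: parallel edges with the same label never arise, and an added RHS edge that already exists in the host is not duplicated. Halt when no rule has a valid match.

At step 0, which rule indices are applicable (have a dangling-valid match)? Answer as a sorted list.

R0: no valid match — LHS pattern not found
R1: no valid match — LHS pattern not found
R2: 1 valid match — {0↦3, 1↦0}

Answer: [R2]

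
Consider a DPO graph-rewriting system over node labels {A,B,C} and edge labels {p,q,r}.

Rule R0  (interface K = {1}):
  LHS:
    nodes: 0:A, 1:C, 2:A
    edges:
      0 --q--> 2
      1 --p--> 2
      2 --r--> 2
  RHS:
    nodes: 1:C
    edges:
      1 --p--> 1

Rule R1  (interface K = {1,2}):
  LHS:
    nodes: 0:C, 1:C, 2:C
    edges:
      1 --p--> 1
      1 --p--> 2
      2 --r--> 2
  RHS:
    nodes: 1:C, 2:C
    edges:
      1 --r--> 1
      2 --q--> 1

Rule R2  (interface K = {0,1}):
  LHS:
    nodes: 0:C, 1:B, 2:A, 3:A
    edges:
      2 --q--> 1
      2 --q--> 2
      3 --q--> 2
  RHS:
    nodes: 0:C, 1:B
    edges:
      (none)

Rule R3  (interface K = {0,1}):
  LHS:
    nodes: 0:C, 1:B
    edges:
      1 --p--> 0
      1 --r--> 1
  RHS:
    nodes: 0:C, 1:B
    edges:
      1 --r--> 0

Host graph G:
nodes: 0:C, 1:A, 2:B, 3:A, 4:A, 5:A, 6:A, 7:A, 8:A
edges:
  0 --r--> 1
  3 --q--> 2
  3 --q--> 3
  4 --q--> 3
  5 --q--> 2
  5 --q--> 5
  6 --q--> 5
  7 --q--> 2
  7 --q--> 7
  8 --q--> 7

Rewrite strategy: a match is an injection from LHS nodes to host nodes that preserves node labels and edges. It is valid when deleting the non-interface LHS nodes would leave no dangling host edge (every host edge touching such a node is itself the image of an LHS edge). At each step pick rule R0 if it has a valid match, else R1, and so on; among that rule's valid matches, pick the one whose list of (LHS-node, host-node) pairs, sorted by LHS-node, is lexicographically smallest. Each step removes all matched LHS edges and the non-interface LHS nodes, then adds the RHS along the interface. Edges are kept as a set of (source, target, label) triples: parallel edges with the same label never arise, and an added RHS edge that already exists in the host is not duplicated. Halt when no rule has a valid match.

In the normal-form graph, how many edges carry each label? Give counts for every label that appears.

start.  V:9 E:10  edges: 0-r->1 3-q->2 3-q->3 4-q->3 5-q->2 5-q->5 6-q->5 7-q->2 7-q->7 8-q->7
1. fire R2 via {0↦0, 1↦2, 2↦3, 3↦4}  →  V:7 E:7  edges: 0-r->1 5-q->2 5-q->5 6-q->5 7-q->2 7-q->7 8-q->7
2. fire R2 via {0↦0, 1↦2, 2↦5, 3↦6}  →  V:5 E:4  edges: 0-r->1 7-q->2 7-q->7 8-q->7
3. fire R2 via {0↦0, 1↦2, 2↦7, 3↦8}  →  V:3 E:1  edges: 0-r->1
halt: no rule applies after step 3
NF edges: [(0, 1, 'r')]

Answer: r:1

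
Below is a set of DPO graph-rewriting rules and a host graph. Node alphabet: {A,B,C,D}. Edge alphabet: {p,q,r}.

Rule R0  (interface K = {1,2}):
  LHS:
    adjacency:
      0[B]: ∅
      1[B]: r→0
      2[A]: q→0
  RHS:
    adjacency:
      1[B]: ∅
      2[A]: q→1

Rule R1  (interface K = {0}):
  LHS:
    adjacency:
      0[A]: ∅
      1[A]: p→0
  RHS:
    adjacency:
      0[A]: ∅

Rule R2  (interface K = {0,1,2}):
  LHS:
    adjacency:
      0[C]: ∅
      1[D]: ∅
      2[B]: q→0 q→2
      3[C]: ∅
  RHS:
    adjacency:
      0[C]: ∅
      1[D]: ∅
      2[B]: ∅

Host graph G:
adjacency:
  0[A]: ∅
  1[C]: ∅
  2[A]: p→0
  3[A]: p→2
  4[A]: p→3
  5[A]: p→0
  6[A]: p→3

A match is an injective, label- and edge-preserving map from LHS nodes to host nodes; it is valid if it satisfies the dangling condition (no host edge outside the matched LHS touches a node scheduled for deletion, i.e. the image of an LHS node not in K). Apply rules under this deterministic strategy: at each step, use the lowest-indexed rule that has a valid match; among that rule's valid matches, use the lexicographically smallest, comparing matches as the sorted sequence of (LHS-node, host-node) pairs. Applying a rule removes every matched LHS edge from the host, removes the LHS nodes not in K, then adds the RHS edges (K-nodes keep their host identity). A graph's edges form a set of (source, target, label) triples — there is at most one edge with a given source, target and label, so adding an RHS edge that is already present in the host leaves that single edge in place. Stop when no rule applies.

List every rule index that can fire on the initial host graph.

R0: no valid match — LHS pattern not found
R1: 3 valid matches — {0↦0, 1↦5}, {0↦3, 1↦4}, {0↦3, 1↦6}
R2: no valid match — LHS pattern not found

Answer: [R1]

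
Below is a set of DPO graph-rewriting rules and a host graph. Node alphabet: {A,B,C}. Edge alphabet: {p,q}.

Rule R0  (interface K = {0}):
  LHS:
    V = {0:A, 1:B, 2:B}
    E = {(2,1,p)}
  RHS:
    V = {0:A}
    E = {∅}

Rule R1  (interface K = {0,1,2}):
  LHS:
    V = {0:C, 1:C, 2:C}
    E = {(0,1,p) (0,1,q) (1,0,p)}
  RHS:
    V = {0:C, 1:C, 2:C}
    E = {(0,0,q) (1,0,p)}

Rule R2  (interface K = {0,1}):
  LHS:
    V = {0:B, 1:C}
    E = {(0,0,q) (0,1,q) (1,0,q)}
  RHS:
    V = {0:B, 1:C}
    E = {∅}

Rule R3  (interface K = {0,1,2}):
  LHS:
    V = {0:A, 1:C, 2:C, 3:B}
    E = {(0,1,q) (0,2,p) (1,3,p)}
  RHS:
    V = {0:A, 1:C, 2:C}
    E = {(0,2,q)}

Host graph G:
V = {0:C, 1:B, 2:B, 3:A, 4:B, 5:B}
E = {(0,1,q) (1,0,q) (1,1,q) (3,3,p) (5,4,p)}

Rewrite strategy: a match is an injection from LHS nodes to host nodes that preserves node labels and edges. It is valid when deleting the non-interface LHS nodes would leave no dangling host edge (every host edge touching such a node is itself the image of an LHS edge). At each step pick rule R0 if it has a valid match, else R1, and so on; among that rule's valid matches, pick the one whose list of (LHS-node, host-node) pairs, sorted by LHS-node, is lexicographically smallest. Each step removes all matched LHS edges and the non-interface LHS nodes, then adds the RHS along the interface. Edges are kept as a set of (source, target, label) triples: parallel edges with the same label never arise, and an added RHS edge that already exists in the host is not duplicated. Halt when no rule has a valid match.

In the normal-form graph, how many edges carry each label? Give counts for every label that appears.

[0] host  ⇒  6 nodes, 5 edges  {0-q->1 1-q->0 1-q->1 3-p->3 5-p->4}
[1] R0 @ {0↦3, 1↦4, 2↦5}  ⇒  4 nodes, 4 edges  {0-q->1 1-q->0 1-q->1 3-p->3}
[2] R2 @ {0↦1, 1↦0}  ⇒  4 nodes, 1 edges  {3-p->3}
halt: no rule applies after step 2
NF edges: [(3, 3, 'p')]

Answer: p:1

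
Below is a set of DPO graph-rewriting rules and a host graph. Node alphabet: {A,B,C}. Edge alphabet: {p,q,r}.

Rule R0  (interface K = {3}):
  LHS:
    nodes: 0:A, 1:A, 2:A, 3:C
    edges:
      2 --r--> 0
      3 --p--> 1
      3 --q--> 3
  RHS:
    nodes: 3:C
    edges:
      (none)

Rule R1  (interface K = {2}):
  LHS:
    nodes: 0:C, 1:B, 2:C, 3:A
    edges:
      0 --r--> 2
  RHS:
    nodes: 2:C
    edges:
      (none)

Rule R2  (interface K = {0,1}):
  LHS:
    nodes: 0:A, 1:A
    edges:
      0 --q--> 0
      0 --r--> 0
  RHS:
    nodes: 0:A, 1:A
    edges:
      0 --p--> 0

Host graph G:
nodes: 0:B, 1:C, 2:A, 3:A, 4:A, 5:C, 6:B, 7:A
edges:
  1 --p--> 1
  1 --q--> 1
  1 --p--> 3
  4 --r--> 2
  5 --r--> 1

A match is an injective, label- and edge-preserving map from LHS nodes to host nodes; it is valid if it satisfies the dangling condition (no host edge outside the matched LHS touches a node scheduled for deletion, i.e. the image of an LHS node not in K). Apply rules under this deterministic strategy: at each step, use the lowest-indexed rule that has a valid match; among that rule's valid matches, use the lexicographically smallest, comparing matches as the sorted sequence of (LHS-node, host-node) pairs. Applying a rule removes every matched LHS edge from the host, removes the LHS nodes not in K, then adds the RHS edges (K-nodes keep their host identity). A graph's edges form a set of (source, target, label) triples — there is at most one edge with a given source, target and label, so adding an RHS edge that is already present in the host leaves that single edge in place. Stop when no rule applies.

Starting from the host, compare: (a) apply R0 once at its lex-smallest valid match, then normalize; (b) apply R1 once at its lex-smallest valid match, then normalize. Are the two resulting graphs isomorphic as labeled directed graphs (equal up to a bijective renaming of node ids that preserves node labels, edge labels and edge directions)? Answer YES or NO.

Answer: YES

Derivation:
branch R0-first: apply at {0↦2, 1↦3, 2↦4, 3↦1} → |E|=2, then 1 more step(s) → NF |V|=2 |E|=1 V={1:C, 6:B} E=1-p->1
branch R1-first: apply at {0↦5, 1↦0, 2↦1, 3↦7} → |E|=4, then 1 more step(s) → NF |V|=2 |E|=1 V={1:C, 6:B} E=1-p->1
graphs isomorphic (equal up to label-preserving node renaming)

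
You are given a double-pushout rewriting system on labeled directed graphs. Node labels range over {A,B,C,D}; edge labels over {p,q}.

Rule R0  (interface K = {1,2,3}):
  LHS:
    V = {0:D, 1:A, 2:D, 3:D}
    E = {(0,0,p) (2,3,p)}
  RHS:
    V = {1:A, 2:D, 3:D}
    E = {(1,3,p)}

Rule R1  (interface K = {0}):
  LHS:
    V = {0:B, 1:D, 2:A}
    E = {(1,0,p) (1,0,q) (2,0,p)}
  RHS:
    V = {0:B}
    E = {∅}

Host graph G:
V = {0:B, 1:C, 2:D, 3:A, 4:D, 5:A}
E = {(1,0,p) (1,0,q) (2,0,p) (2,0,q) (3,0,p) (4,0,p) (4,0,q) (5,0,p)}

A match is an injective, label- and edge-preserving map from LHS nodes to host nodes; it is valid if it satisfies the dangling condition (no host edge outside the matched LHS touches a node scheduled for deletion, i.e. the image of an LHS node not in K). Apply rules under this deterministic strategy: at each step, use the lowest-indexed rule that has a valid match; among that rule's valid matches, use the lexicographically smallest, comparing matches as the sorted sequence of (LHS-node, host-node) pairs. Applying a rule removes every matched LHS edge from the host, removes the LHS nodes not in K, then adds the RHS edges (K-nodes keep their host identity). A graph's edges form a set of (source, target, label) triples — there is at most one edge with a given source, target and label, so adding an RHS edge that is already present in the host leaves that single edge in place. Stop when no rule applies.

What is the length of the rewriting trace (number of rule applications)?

[0] host  ⇒  6 nodes, 8 edges  {1-p->0 1-q->0 2-p->0 2-q->0 3-p->0 4-p->0 4-q->0 5-p->0}
[1] R1 @ {0↦0, 1↦2, 2↦3}  ⇒  4 nodes, 5 edges  {1-p->0 1-q->0 4-p->0 4-q->0 5-p->0}
[2] R1 @ {0↦0, 1↦4, 2↦5}  ⇒  2 nodes, 2 edges  {1-p->0 1-q->0}
halt: no rule applies after step 2

Answer: 2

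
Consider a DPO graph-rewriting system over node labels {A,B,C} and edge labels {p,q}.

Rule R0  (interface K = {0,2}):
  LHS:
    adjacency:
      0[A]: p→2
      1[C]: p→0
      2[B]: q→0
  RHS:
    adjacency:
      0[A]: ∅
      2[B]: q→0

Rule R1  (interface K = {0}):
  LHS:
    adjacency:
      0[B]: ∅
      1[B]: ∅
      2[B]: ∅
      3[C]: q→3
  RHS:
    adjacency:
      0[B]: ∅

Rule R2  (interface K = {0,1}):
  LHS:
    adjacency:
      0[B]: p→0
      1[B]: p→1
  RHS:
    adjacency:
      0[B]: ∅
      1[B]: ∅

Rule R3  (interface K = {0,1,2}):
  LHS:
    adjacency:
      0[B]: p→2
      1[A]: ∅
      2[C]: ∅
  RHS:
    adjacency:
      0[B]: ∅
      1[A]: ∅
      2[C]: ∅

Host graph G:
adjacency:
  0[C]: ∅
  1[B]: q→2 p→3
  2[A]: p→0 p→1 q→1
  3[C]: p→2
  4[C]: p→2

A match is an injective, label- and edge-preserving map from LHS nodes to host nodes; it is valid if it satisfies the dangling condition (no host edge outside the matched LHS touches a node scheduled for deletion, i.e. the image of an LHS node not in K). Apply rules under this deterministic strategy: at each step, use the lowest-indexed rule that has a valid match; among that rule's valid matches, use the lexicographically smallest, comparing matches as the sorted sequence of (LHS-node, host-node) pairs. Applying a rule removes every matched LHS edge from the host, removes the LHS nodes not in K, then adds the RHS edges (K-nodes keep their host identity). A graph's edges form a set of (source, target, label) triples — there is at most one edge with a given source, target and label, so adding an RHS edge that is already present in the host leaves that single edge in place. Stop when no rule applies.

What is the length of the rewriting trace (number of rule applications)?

Answer: 2

Rewrite trace:
start.  V:5 E:7  edges: 1-q->2 1-p->3 2-p->0 2-p->1 2-q->1 3-p->2 4-p->2
1. fire R0 via {0↦2, 1↦4, 2↦1}  →  V:4 E:5  edges: 1-q->2 1-p->3 2-p->0 2-q->1 3-p->2
2. fire R3 via {0↦1, 1↦2, 2↦3}  →  V:4 E:4  edges: 1-q->2 2-p->0 2-q->1 3-p->2
final graph: no rule applies after step 2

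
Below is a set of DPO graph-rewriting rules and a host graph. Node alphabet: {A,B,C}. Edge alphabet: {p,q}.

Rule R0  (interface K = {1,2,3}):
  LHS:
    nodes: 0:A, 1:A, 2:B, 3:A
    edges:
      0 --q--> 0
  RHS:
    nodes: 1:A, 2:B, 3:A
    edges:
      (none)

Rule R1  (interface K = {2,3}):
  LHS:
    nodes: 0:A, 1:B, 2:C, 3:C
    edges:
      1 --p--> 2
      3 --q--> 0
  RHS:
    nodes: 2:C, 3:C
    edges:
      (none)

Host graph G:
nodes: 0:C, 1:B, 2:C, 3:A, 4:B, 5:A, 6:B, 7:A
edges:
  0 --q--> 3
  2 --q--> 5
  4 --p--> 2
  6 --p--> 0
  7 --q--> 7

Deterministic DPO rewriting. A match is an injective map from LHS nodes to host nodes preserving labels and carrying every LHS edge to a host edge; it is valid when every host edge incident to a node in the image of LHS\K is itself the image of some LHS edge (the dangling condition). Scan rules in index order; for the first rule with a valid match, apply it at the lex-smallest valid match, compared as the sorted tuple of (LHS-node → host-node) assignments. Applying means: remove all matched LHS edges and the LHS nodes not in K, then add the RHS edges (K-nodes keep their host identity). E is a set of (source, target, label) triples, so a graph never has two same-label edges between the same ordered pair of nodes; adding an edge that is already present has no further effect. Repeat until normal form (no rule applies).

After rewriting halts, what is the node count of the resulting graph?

initial: |V|=8 |E|=5  E = 0-q->3 2-q->5 4-p->2 6-p->0 7-q->7
step 1: apply R0 at {0↦7, 1↦3, 2↦1, 3↦5}  → |V|=7 |E|=4  E = 0-q->3 2-q->5 4-p->2 6-p->0
step 2: apply R1 at {0↦3, 1↦4, 2↦2, 3↦0}  → |V|=5 |E|=2  E = 2-q->5 6-p->0
step 3: apply R1 at {0↦5, 1↦6, 2↦0, 3↦2}  → |V|=3 |E|=0  E = ∅
normal form: no rule applies after step 3
NF nodes: {0:C, 1:B, 2:C}

Answer: 3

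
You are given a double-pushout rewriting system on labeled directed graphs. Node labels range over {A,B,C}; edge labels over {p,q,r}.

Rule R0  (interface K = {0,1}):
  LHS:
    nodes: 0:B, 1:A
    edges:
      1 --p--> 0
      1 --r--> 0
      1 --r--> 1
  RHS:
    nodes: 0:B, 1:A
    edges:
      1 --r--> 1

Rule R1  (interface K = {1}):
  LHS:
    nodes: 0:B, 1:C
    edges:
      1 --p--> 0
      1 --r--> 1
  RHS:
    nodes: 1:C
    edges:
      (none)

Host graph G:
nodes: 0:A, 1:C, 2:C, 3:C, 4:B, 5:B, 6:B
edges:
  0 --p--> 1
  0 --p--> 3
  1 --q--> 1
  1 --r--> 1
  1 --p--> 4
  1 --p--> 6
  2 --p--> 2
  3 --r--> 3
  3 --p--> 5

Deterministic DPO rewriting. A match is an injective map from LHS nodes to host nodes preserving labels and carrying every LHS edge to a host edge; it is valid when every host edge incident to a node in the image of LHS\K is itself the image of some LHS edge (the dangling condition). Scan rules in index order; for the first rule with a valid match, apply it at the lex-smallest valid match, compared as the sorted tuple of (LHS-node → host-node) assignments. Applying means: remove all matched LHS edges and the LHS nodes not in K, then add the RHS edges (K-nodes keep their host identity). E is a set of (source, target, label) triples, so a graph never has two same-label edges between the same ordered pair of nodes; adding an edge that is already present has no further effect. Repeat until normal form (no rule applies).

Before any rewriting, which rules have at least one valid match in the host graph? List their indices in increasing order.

Answer: [R1]

Derivation:
R0: no valid match — LHS pattern not found
R1: 3 valid matches — {0↦4, 1↦1}, {0↦5, 1↦3}, {0↦6, 1↦1}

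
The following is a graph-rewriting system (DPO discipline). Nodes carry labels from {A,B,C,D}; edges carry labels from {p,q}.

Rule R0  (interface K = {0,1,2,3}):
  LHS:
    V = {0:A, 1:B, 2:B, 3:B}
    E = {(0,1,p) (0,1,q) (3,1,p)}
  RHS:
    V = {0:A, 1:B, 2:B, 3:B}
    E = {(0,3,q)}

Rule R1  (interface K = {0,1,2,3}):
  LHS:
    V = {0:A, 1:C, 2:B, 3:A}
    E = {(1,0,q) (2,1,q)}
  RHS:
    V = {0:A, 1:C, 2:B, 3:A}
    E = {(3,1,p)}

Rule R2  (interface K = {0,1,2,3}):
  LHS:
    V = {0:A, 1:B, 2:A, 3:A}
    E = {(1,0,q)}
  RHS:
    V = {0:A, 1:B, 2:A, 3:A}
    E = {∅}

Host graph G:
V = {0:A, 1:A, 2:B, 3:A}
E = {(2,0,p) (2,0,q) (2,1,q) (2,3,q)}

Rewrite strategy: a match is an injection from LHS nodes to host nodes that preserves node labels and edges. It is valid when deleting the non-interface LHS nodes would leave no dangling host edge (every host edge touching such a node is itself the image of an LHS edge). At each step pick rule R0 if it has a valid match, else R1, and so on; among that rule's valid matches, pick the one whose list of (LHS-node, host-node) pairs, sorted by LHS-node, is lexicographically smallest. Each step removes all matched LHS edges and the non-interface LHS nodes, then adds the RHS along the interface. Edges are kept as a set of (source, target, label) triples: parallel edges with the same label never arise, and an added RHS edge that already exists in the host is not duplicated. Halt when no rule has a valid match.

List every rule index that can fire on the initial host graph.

R0: no valid match — LHS pattern not found
R1: no valid match — LHS pattern not found
R2: 6 valid matches — {0↦0, 1↦2, 2↦1, 3↦3}, {0↦0, 1↦2, 2↦3, 3↦1}, {0↦1, 1↦2, 2↦0, 3↦3} (+3 more)

Answer: [R2]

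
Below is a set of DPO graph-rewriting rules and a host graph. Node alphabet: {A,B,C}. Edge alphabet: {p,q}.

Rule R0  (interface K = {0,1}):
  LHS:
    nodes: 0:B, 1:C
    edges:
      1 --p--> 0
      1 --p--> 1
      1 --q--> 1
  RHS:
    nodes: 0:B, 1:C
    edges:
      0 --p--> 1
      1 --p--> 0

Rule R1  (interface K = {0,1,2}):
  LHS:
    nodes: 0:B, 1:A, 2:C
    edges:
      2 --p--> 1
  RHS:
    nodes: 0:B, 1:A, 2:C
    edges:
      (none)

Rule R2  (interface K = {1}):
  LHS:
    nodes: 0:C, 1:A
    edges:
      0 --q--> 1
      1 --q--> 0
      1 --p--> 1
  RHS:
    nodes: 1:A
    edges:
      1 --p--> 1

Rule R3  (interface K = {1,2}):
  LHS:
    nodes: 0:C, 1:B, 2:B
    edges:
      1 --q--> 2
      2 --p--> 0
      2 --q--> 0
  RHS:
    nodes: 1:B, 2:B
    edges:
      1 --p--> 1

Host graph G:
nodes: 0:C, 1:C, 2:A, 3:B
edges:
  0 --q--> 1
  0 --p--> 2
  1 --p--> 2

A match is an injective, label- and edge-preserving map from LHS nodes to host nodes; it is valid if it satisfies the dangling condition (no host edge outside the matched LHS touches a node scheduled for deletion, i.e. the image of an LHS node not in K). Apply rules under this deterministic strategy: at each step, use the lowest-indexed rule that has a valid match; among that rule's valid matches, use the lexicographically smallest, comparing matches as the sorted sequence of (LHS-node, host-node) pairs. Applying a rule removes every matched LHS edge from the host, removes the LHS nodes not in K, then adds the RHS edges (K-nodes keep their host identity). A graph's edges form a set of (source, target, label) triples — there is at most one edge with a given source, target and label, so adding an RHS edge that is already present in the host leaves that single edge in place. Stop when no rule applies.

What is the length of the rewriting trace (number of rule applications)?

initial: |V|=4 |E|=3  E = 0-q->1 0-p->2 1-p->2
step 1: apply R1 at {0↦3, 1↦2, 2↦0}  → |V|=4 |E|=2  E = 0-q->1 1-p->2
step 2: apply R1 at {0↦3, 1↦2, 2↦1}  → |V|=4 |E|=1  E = 0-q->1
final graph: no rule applies after step 2

Answer: 2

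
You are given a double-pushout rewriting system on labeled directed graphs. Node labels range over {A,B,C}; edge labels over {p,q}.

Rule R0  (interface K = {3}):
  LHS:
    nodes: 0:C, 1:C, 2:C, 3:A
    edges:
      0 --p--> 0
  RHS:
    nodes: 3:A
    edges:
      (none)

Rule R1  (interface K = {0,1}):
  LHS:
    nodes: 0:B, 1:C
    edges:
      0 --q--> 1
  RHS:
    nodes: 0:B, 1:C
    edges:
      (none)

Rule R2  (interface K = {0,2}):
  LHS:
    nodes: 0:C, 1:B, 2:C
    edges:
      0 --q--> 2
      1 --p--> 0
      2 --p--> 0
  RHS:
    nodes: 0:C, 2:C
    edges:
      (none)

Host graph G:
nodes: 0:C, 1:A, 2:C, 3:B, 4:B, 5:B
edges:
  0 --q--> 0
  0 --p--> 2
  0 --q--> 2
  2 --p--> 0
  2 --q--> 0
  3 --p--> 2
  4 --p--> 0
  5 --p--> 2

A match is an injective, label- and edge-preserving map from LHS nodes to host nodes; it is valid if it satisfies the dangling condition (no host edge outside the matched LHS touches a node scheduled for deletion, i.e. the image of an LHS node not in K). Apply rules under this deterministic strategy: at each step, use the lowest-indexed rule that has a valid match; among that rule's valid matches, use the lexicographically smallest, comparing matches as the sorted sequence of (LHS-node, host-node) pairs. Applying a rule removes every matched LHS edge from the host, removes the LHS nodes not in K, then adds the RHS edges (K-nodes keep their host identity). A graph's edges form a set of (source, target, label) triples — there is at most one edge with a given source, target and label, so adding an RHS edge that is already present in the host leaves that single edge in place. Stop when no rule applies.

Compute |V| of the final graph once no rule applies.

Answer: 4

Steps:
initial: |V|=6 |E|=8  E = 0-q->0 0-p->2 0-q->2 2-p->0 2-q->0 3-p->2 4-p->0 5-p->2
step 1: apply R2 at {0↦0, 1↦4, 2↦2}  → |V|=5 |E|=5  E = 0-q->0 0-p->2 2-q->0 3-p->2 5-p->2
step 2: apply R2 at {0↦2, 1↦3, 2↦0}  → |V|=4 |E|=2  E = 0-q->0 5-p->2
final graph: no rule applies after step 2
NF nodes: {0:C, 1:A, 2:C, 5:B}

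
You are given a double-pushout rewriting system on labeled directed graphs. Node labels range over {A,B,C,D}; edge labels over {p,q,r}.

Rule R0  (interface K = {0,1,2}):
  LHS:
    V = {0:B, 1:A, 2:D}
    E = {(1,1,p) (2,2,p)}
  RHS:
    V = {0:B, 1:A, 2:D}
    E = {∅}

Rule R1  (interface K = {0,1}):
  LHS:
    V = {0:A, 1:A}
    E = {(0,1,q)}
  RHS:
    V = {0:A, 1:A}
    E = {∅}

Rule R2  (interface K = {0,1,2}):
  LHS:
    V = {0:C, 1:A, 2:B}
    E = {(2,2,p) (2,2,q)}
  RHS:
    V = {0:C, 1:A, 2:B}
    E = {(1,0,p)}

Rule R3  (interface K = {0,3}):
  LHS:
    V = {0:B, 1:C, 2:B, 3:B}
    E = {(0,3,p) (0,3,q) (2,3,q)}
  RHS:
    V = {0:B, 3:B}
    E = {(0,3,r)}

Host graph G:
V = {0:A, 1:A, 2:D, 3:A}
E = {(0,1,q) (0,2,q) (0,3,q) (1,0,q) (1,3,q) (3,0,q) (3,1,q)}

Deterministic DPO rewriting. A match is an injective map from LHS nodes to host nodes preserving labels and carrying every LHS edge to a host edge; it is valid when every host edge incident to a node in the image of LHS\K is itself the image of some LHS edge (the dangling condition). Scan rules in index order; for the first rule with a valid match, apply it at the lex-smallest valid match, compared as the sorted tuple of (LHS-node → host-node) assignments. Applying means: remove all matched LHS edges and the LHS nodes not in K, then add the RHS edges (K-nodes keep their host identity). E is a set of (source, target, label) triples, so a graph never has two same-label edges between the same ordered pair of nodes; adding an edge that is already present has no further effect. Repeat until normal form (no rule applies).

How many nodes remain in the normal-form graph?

start.  V:4 E:7  edges: 0-q->1 0-q->2 0-q->3 1-q->0 1-q->3 3-q->0 3-q->1
1. fire R1 via {0↦0, 1↦1}  →  V:4 E:6  edges: 0-q->2 0-q->3 1-q->0 1-q->3 3-q->0 3-q->1
2. fire R1 via {0↦0, 1↦3}  →  V:4 E:5  edges: 0-q->2 1-q->0 1-q->3 3-q->0 3-q->1
3. fire R1 via {0↦1, 1↦0}  →  V:4 E:4  edges: 0-q->2 1-q->3 3-q->0 3-q->1
4. fire R1 via {0↦1, 1↦3}  →  V:4 E:3  edges: 0-q->2 3-q->0 3-q->1
5. fire R1 via {0↦3, 1↦0}  →  V:4 E:2  edges: 0-q->2 3-q->1
6. fire R1 via {0↦3, 1↦1}  →  V:4 E:1  edges: 0-q->2
normal form: no rule applies after step 6
NF nodes: {0:A, 1:A, 2:D, 3:A}

Answer: 4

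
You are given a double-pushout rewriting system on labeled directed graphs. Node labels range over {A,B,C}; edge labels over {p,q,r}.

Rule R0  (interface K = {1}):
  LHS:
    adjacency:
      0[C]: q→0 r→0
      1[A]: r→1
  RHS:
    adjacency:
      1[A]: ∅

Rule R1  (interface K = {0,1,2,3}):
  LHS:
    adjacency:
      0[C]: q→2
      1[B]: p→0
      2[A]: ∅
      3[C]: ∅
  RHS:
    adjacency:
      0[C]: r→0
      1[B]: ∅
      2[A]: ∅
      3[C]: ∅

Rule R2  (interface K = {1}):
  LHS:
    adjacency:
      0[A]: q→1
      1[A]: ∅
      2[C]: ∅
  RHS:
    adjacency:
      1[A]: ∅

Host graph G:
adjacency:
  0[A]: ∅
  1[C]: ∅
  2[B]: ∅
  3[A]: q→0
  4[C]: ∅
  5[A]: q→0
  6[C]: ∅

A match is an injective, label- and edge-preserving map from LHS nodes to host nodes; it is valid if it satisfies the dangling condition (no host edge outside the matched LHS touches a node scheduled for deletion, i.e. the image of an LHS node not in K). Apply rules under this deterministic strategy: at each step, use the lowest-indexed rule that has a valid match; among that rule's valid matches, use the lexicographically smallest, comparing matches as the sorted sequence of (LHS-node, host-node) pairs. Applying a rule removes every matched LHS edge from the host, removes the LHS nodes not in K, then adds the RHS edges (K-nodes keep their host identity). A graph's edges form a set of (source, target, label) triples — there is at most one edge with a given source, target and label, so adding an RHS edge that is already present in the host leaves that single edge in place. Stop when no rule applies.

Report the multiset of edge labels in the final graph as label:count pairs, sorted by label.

Answer: (no edges)

Steps:
start.  V:7 E:2  edges: 3-q->0 5-q->0
1. fire R2 via {0↦3, 1↦0, 2↦1}  →  V:5 E:1  edges: 5-q->0
2. fire R2 via {0↦5, 1↦0, 2↦4}  →  V:3 E:0  edges: ∅
final graph: no rule applies after step 2
NF edges: []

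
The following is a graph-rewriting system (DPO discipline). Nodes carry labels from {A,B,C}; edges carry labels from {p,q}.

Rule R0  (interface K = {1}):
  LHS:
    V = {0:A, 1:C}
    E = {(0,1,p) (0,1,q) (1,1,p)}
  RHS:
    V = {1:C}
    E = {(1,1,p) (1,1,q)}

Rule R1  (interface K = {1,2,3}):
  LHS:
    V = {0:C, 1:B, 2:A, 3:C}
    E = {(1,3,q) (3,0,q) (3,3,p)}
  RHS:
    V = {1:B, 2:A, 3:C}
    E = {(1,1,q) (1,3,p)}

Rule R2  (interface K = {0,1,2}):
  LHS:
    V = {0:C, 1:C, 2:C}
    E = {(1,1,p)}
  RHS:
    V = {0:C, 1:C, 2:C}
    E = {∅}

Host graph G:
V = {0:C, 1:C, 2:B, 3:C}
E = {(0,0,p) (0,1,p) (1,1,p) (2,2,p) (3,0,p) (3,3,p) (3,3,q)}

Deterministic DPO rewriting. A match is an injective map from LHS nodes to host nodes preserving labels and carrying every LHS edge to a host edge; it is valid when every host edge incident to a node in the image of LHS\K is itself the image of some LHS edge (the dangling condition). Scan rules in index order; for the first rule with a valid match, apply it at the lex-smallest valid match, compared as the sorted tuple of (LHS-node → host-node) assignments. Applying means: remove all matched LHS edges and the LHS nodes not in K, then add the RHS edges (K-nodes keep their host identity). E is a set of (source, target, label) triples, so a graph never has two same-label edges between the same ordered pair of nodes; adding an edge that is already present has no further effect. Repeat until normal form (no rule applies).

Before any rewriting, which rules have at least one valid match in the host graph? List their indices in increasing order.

Answer: [R2]

Rewrite trace:
R0: no valid match — LHS pattern not found
R1: no valid match — LHS pattern not found
R2: 6 valid matches — {0↦0, 1↦1, 2↦3}, {0↦0, 1↦3, 2↦1}, {0↦1, 1↦0, 2↦3} (+3 more)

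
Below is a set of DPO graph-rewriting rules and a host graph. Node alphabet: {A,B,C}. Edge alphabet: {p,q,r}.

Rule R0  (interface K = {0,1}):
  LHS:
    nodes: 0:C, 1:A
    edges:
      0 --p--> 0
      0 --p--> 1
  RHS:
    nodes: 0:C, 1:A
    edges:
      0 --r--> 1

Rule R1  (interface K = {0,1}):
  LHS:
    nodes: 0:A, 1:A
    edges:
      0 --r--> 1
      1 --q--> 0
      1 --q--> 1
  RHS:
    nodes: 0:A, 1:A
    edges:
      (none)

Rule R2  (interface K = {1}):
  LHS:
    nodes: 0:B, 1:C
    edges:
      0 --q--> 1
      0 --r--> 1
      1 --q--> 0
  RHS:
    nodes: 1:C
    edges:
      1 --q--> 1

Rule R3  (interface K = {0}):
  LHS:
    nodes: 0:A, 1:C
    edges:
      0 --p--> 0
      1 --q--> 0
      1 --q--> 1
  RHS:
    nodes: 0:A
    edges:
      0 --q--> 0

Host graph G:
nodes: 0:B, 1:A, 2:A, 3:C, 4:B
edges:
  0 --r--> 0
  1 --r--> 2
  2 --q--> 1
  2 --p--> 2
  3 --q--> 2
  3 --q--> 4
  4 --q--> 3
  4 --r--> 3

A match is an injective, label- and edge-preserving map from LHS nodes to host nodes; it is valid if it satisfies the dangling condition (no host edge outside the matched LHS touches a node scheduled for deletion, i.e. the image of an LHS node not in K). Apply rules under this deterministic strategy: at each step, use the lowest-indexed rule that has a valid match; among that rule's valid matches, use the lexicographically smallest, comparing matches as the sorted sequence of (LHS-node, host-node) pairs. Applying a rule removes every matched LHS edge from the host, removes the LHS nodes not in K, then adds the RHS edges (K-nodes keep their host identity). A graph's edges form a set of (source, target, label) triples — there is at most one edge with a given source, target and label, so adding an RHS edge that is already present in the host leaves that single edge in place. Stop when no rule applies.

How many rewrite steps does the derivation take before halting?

Answer: 3

Rewrite trace:
[0] host  ⇒  5 nodes, 8 edges  {0-r->0 1-r->2 2-q->1 2-p->2 3-q->2 3-q->4 4-q->3 4-r->3}
[1] R2 @ {0↦4, 1↦3}  ⇒  4 nodes, 6 edges  {0-r->0 1-r->2 2-q->1 2-p->2 3-q->2 3-q->3}
[2] R3 @ {0↦2, 1↦3}  ⇒  3 nodes, 4 edges  {0-r->0 1-r->2 2-q->1 2-q->2}
[3] R1 @ {0↦1, 1↦2}  ⇒  3 nodes, 1 edges  {0-r->0}
final graph: no rule applies after step 3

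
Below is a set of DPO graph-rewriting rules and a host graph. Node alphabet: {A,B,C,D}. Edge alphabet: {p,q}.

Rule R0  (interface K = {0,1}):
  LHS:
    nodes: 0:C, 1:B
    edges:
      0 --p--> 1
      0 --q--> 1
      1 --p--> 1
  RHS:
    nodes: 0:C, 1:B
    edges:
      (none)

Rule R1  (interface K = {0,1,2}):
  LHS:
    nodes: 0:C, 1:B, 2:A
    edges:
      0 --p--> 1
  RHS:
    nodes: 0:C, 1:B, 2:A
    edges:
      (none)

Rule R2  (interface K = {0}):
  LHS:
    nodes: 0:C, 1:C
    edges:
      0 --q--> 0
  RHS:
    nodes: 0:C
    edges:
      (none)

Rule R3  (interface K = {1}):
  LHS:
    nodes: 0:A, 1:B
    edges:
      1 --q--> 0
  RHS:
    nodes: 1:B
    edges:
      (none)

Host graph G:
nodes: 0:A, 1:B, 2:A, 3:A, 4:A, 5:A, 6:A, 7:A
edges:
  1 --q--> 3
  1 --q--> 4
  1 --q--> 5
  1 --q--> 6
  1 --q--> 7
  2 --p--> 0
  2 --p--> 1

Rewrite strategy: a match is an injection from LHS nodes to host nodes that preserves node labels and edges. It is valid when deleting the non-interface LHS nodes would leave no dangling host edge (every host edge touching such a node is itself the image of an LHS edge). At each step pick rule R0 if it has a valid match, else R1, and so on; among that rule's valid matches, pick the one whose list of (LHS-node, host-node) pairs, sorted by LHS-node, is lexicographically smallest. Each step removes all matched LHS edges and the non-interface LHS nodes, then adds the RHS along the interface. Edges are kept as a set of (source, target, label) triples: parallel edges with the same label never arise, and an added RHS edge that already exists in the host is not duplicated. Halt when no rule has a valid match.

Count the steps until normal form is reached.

Answer: 5

Rewrite trace:
[0] host  ⇒  8 nodes, 7 edges  {1-q->3 1-q->4 1-q->5 1-q->6 1-q->7 2-p->0 2-p->1}
[1] R3 @ {0↦3, 1↦1}  ⇒  7 nodes, 6 edges  {1-q->4 1-q->5 1-q->6 1-q->7 2-p->0 2-p->1}
[2] R3 @ {0↦4, 1↦1}  ⇒  6 nodes, 5 edges  {1-q->5 1-q->6 1-q->7 2-p->0 2-p->1}
[3] R3 @ {0↦5, 1↦1}  ⇒  5 nodes, 4 edges  {1-q->6 1-q->7 2-p->0 2-p->1}
[4] R3 @ {0↦6, 1↦1}  ⇒  4 nodes, 3 edges  {1-q->7 2-p->0 2-p->1}
[5] R3 @ {0↦7, 1↦1}  ⇒  3 nodes, 2 edges  {2-p->0 2-p->1}
final graph: no rule applies after step 5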